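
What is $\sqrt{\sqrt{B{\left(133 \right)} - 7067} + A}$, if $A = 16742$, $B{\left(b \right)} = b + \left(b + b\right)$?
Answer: $\sqrt{16742 + 2 i \sqrt{1667}} \approx 129.39 + 0.3156 i$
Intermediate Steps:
$B{\left(b \right)} = 3 b$ ($B{\left(b \right)} = b + 2 b = 3 b$)
$\sqrt{\sqrt{B{\left(133 \right)} - 7067} + A} = \sqrt{\sqrt{3 \cdot 133 - 7067} + 16742} = \sqrt{\sqrt{399 - 7067} + 16742} = \sqrt{\sqrt{-6668} + 16742} = \sqrt{2 i \sqrt{1667} + 16742} = \sqrt{16742 + 2 i \sqrt{1667}}$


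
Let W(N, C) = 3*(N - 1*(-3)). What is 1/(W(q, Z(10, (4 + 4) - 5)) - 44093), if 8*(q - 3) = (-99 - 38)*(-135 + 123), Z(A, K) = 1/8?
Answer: -2/86917 ≈ -2.3010e-5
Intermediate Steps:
Z(A, K) = 1/8
q = 417/2 (q = 3 + ((-99 - 38)*(-135 + 123))/8 = 3 + (-137*(-12))/8 = 3 + (1/8)*1644 = 3 + 411/2 = 417/2 ≈ 208.50)
W(N, C) = 9 + 3*N (W(N, C) = 3*(N + 3) = 3*(3 + N) = 9 + 3*N)
1/(W(q, Z(10, (4 + 4) - 5)) - 44093) = 1/((9 + 3*(417/2)) - 44093) = 1/((9 + 1251/2) - 44093) = 1/(1269/2 - 44093) = 1/(-86917/2) = -2/86917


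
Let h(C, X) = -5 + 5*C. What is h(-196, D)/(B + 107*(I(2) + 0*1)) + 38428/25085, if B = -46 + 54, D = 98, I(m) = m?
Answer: -16177709/5568870 ≈ -2.9050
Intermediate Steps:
B = 8
h(-196, D)/(B + 107*(I(2) + 0*1)) + 38428/25085 = (-5 + 5*(-196))/(8 + 107*(2 + 0*1)) + 38428/25085 = (-5 - 980)/(8 + 107*(2 + 0)) + 38428*(1/25085) = -985/(8 + 107*2) + 38428/25085 = -985/(8 + 214) + 38428/25085 = -985/222 + 38428/25085 = -16177709/5568870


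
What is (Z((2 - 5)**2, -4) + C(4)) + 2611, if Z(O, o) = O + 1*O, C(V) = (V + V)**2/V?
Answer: 2645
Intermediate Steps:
C(V) = 4*V (C(V) = (2*V)**2/V = (4*V**2)/V = 4*V)
Z(O, o) = 2*O (Z(O, o) = O + O = 2*O)
(Z((2 - 5)**2, -4) + C(4)) + 2611 = (2*(2 - 5)**2 + 4*4) + 2611 = (2*(-3)**2 + 16) + 2611 = (2*9 + 16) + 2611 = (18 + 16) + 2611 = 34 + 2611 = 2645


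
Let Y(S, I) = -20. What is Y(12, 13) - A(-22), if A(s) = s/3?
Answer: -38/3 ≈ -12.667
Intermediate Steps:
A(s) = s/3 (A(s) = s*(1/3) = s/3)
Y(12, 13) - A(-22) = -20 - (-22)/3 = -20 - 1*(-22/3) = -20 + 22/3 = -38/3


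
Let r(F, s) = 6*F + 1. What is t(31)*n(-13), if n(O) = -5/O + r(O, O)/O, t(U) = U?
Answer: 2542/13 ≈ 195.54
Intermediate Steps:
r(F, s) = 1 + 6*F
n(O) = -5/O + (1 + 6*O)/O
t(31)*n(-13) = 31*(6 - 4/(-13)) = 31*(6 - 4*(-1/13)) = 31*(6 + 4/13) = 31*(82/13) = 2542/13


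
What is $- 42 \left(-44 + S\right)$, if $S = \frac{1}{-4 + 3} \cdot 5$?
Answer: $2058$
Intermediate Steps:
$S = -5$ ($S = \frac{1}{-1} \cdot 5 = \left(-1\right) 5 = -5$)
$- 42 \left(-44 + S\right) = - 42 \left(-44 - 5\right) = \left(-42\right) \left(-49\right) = 2058$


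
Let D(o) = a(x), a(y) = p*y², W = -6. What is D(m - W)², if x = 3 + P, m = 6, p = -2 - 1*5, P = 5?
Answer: 200704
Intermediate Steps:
p = -7 (p = -2 - 5 = -7)
x = 8 (x = 3 + 5 = 8)
a(y) = -7*y²
D(o) = -448 (D(o) = -7*8² = -7*64 = -448)
D(m - W)² = (-448)² = 200704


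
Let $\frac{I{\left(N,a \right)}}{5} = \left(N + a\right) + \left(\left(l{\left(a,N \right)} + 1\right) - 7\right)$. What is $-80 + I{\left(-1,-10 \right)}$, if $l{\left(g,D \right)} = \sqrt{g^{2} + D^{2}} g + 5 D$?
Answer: $-190 - 50 \sqrt{101} \approx -692.49$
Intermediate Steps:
$l{\left(g,D \right)} = 5 D + g \sqrt{D^{2} + g^{2}}$ ($l{\left(g,D \right)} = \sqrt{D^{2} + g^{2}} g + 5 D = g \sqrt{D^{2} + g^{2}} + 5 D = 5 D + g \sqrt{D^{2} + g^{2}}$)
$I{\left(N,a \right)} = -30 + 5 a + 30 N + 5 a \sqrt{N^{2} + a^{2}}$ ($I{\left(N,a \right)} = 5 \left(\left(N + a\right) - \left(6 - 5 N - a \sqrt{N^{2} + a^{2}}\right)\right) = 5 \left(\left(N + a\right) + \left(-6 + 5 N + a \sqrt{N^{2} + a^{2}}\right)\right) = 5 \left(-6 + a + 6 N + a \sqrt{N^{2} + a^{2}}\right) = -30 + 5 a + 30 N + 5 a \sqrt{N^{2} + a^{2}}$)
$-80 + I{\left(-1,-10 \right)} = -80 + \left(-30 + 5 \left(-10\right) + 30 \left(-1\right) + 5 \left(-10\right) \sqrt{\left(-1\right)^{2} + \left(-10\right)^{2}}\right) = -80 - \left(110 + 50 \sqrt{1 + 100}\right) = -80 - \left(110 + 50 \sqrt{101}\right) = -190 - 50 \sqrt{101}$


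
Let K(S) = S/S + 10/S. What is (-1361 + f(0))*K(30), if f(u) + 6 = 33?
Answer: -5336/3 ≈ -1778.7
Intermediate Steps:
K(S) = 1 + 10/S
f(u) = 27 (f(u) = -6 + 33 = 27)
(-1361 + f(0))*K(30) = (-1361 + 27)*((10 + 30)/30) = -667*40/15 = -1334*4/3 = -5336/3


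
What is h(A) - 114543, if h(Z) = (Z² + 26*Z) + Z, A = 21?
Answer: -113535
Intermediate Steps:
h(Z) = Z² + 27*Z
h(A) - 114543 = 21*(27 + 21) - 114543 = 21*48 - 114543 = 1008 - 114543 = -113535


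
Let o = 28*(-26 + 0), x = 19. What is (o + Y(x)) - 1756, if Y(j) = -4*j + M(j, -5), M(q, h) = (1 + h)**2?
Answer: -2544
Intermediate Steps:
Y(j) = 16 - 4*j (Y(j) = -4*j + (1 - 5)**2 = -4*j + (-4)**2 = -4*j + 16 = 16 - 4*j)
o = -728 (o = 28*(-26) = -728)
(o + Y(x)) - 1756 = (-728 + (16 - 4*19)) - 1756 = (-728 + (16 - 76)) - 1756 = (-728 - 60) - 1756 = -788 - 1756 = -2544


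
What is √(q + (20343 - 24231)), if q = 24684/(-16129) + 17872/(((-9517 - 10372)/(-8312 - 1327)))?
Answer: 26*√45038367085917/2525903 ≈ 69.079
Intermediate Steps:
q = 2778022986756/320789681 (q = 24684*(-1/16129) + 17872/((-19889/(-9639))) = -24684/16129 + 17872/((-19889*(-1/9639))) = -24684/16129 + 17872/(19889/9639) = -24684/16129 + 17872*(9639/19889) = -24684/16129 + 172268208/19889 = 2778022986756/320789681 ≈ 8660.0)
√(q + (20343 - 24231)) = √(2778022986756/320789681 + (20343 - 24231)) = √(2778022986756/320789681 - 3888) = √(1530792707028/320789681) = 26*√45038367085917/2525903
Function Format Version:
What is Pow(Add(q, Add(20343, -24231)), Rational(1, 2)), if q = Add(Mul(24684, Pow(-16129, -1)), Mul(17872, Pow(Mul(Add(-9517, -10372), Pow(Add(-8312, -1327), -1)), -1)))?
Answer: Mul(Rational(26, 2525903), Pow(45038367085917, Rational(1, 2))) ≈ 69.079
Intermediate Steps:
q = Rational(2778022986756, 320789681) (q = Add(Mul(24684, Rational(-1, 16129)), Mul(17872, Pow(Mul(-19889, Pow(-9639, -1)), -1))) = Add(Rational(-24684, 16129), Mul(17872, Pow(Mul(-19889, Rational(-1, 9639)), -1))) = Add(Rational(-24684, 16129), Mul(17872, Pow(Rational(19889, 9639), -1))) = Add(Rational(-24684, 16129), Mul(17872, Rational(9639, 19889))) = Add(Rational(-24684, 16129), Rational(172268208, 19889)) = Rational(2778022986756, 320789681) ≈ 8660.0)
Pow(Add(q, Add(20343, -24231)), Rational(1, 2)) = Pow(Add(Rational(2778022986756, 320789681), Add(20343, -24231)), Rational(1, 2)) = Pow(Add(Rational(2778022986756, 320789681), -3888), Rational(1, 2)) = Pow(Rational(1530792707028, 320789681), Rational(1, 2)) = Mul(Rational(26, 2525903), Pow(45038367085917, Rational(1, 2)))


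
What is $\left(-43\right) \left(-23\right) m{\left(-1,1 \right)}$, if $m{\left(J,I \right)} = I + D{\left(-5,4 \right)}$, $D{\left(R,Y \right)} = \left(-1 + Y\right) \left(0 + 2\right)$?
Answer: $6923$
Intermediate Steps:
$D{\left(R,Y \right)} = -2 + 2 Y$ ($D{\left(R,Y \right)} = \left(-1 + Y\right) 2 = -2 + 2 Y$)
$m{\left(J,I \right)} = 6 + I$ ($m{\left(J,I \right)} = I + \left(-2 + 2 \cdot 4\right) = I + \left(-2 + 8\right) = I + 6 = 6 + I$)
$\left(-43\right) \left(-23\right) m{\left(-1,1 \right)} = \left(-43\right) \left(-23\right) \left(6 + 1\right) = 989 \cdot 7 = 6923$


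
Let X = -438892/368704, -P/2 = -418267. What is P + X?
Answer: 77108248261/92176 ≈ 8.3653e+5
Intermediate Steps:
P = 836534 (P = -2*(-418267) = 836534)
X = -109723/92176 (X = -438892*1/368704 = -109723/92176 ≈ -1.1904)
P + X = 836534 - 109723/92176 = 77108248261/92176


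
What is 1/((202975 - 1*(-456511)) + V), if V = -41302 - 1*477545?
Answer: 1/140639 ≈ 7.1104e-6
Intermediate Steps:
V = -518847 (V = -41302 - 477545 = -518847)
1/((202975 - 1*(-456511)) + V) = 1/((202975 - 1*(-456511)) - 518847) = 1/((202975 + 456511) - 518847) = 1/(659486 - 518847) = 1/140639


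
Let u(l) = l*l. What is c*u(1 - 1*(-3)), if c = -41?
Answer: -656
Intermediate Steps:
u(l) = l²
c*u(1 - 1*(-3)) = -41*(1 - 1*(-3))² = -41*(1 + 3)² = -41*4² = -41*16 = -656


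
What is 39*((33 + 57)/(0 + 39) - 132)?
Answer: -5058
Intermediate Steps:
39*((33 + 57)/(0 + 39) - 132) = 39*(90/39 - 132) = 39*(90*(1/39) - 132) = 39*(30/13 - 132) = 39*(-1686/13) = -5058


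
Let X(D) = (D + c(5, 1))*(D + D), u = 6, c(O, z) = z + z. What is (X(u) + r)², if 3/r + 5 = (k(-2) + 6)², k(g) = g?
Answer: 1121481/121 ≈ 9268.4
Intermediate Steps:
c(O, z) = 2*z
r = 3/11 (r = 3/(-5 + (-2 + 6)²) = 3/(-5 + 4²) = 3/(-5 + 16) = 3/11 ≈ 0.27273)
X(D) = 2*D*(2 + D) (X(D) = (D + 2*1)*(D + D) = (D + 2)*(2*D) = (2 + D)*(2*D) = 2*D*(2 + D))
(X(u) + r)² = (2*6*(2 + 6) + 3/11)² = (2*6*8 + 3/11)² = (96 + 3/11)² = (1059/11)² = 1121481/121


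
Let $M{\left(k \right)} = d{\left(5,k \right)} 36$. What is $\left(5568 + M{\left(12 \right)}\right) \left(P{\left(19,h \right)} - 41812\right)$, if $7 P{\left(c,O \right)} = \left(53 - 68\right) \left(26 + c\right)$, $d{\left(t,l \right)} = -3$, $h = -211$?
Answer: $-228820020$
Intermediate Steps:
$M{\left(k \right)} = -108$ ($M{\left(k \right)} = \left(-3\right) 36 = -108$)
$P{\left(c,O \right)} = - \frac{390}{7} - \frac{15 c}{7}$ ($P{\left(c,O \right)} = \frac{\left(53 - 68\right) \left(26 + c\right)}{7} = \frac{\left(-15\right) \left(26 + c\right)}{7} = \frac{-390 - 15 c}{7} = - \frac{390}{7} - \frac{15 c}{7}$)
$\left(5568 + M{\left(12 \right)}\right) \left(P{\left(19,h \right)} - 41812\right) = \left(5568 - 108\right) \left(\left(- \frac{390}{7} - \frac{285}{7}\right) - 41812\right) = 5460 \left(\left(- \frac{390}{7} - \frac{285}{7}\right) - 41812\right) = 5460 \left(- \frac{675}{7} - 41812\right) = 5460 \left(- \frac{293359}{7}\right) = -228820020$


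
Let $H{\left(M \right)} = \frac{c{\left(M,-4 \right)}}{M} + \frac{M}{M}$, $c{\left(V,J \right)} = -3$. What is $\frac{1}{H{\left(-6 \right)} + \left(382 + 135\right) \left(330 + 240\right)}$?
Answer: $\frac{2}{589383} \approx 3.3934 \cdot 10^{-6}$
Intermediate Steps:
$H{\left(M \right)} = 1 - \frac{3}{M}$ ($H{\left(M \right)} = - \frac{3}{M} + \frac{M}{M} = - \frac{3}{M} + 1 = 1 - \frac{3}{M}$)
$\frac{1}{H{\left(-6 \right)} + \left(382 + 135\right) \left(330 + 240\right)} = \frac{1}{\frac{-3 - 6}{-6} + \left(382 + 135\right) \left(330 + 240\right)} = \frac{1}{\left(- \frac{1}{6}\right) \left(-9\right) + 517 \cdot 570} = \frac{1}{\frac{3}{2} + 294690} = \frac{1}{\frac{589383}{2}} = \frac{2}{589383}$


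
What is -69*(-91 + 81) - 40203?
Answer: -39513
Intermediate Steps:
-69*(-91 + 81) - 40203 = -69*(-10) - 40203 = 690 - 40203 = -39513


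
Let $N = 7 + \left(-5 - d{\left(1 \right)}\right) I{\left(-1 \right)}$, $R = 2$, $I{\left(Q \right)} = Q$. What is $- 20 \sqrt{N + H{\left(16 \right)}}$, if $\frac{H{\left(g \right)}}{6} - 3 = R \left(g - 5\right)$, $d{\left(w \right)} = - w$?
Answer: $- 20 \sqrt{161} \approx -253.77$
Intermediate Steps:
$H{\left(g \right)} = -42 + 12 g$ ($H{\left(g \right)} = 18 + 6 \cdot 2 \left(g - 5\right) = 18 + 6 \cdot 2 \left(-5 + g\right) = 18 + 6 \left(-10 + 2 g\right) = 18 + \left(-60 + 12 g\right) = -42 + 12 g$)
$N = 11$ ($N = 7 + \left(-5 - \left(-1\right) 1\right) \left(-1\right) = 7 + \left(-5 - -1\right) \left(-1\right) = 7 + \left(-5 + 1\right) \left(-1\right) = 7 - -4 = 7 + 4 = 11$)
$- 20 \sqrt{N + H{\left(16 \right)}} = - 20 \sqrt{11 + \left(-42 + 12 \cdot 16\right)} = - 20 \sqrt{11 + \left(-42 + 192\right)} = - 20 \sqrt{11 + 150} = - 20 \sqrt{161}$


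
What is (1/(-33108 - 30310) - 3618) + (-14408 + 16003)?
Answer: -128294615/63418 ≈ -2023.0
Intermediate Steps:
(1/(-33108 - 30310) - 3618) + (-14408 + 16003) = (1/(-63418) - 3618) + 1595 = (-1/63418 - 3618) + 1595 = -229446325/63418 + 1595 = -128294615/63418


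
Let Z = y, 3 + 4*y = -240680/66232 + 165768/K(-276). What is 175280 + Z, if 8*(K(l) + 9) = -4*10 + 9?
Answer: 293443081149/1705474 ≈ 1.7206e+5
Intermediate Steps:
K(l) = -103/8 (K(l) = -9 + (-4*10 + 9)/8 = -9 + (-40 + 9)/8 = -9 + (⅛)*(-31) = -9 - 31/8 = -103/8)
y = -5492401571/1705474 (y = -¾ + (-240680/66232 + 165768/(-103/8))/4 = -¾ + (-240680*1/66232 + 165768*(-8/103))/4 = -¾ + (-30085/8279 - 1326144/103)/4 = -¾ + (¼)*(-10982244931/852737) = -¾ - 10982244931/3410948 = -5492401571/1705474 ≈ -3220.5)
Z = -5492401571/1705474 ≈ -3220.5
175280 + Z = 175280 - 5492401571/1705474 = 293443081149/1705474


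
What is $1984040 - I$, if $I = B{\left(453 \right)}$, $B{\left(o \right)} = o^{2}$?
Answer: $1778831$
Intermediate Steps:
$I = 205209$ ($I = 453^{2} = 205209$)
$1984040 - I = 1984040 - 205209 = 1778831$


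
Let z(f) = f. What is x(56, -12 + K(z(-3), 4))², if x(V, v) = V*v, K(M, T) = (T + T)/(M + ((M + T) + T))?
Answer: 200704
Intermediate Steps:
K(M, T) = 2*T/(2*M + 2*T) (K(M, T) = (2*T)/(M + (M + 2*T)) = (2*T)/(2*M + 2*T) = 2*T/(2*M + 2*T))
x(56, -12 + K(z(-3), 4))² = (56*(-12 + 4/(-3 + 4)))² = (56*(-12 + 4/1))² = (56*(-12 + 4*1))² = (56*(-12 + 4))² = (56*(-8))² = (-448)² = 200704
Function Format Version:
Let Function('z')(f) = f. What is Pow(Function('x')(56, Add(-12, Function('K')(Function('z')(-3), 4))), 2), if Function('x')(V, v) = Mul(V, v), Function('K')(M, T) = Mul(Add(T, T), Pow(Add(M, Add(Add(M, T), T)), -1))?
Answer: 200704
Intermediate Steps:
Function('K')(M, T) = Mul(2, T, Pow(Add(Mul(2, M), Mul(2, T)), -1)) (Function('K')(M, T) = Mul(Mul(2, T), Pow(Add(M, Add(M, Mul(2, T))), -1)) = Mul(Mul(2, T), Pow(Add(Mul(2, M), Mul(2, T)), -1)) = Mul(2, T, Pow(Add(Mul(2, M), Mul(2, T)), -1)))
Pow(Function('x')(56, Add(-12, Function('K')(Function('z')(-3), 4))), 2) = Pow(Mul(56, Add(-12, Mul(4, Pow(Add(-3, 4), -1)))), 2) = Pow(Mul(56, Add(-12, Mul(4, Pow(1, -1)))), 2) = Pow(Mul(56, Add(-12, Mul(4, 1))), 2) = Pow(Mul(56, Add(-12, 4)), 2) = Pow(Mul(56, -8), 2) = Pow(-448, 2) = 200704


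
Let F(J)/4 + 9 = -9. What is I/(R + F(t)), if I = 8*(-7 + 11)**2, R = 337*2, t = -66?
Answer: 64/301 ≈ 0.21262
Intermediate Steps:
F(J) = -72 (F(J) = -36 + 4*(-9) = -36 - 36 = -72)
R = 674
I = 128 (I = 8*4**2 = 8*16 = 128)
I/(R + F(t)) = 128/(674 - 72) = 128/602 = 128*(1/602) = 64/301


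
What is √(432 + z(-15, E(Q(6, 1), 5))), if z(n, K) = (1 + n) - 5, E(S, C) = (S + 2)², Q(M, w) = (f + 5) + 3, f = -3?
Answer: √413 ≈ 20.322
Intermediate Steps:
Q(M, w) = 5 (Q(M, w) = (-3 + 5) + 3 = 2 + 3 = 5)
E(S, C) = (2 + S)²
z(n, K) = -4 + n
√(432 + z(-15, E(Q(6, 1), 5))) = √(432 + (-4 - 15)) = √(432 - 19) = √413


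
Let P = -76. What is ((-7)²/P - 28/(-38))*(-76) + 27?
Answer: 20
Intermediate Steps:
((-7)²/P - 28/(-38))*(-76) + 27 = ((-7)²/(-76) - 28/(-38))*(-76) + 27 = (49*(-1/76) - 28*(-1/38))*(-76) + 27 = (-49/76 + 14/19)*(-76) + 27 = (7/76)*(-76) + 27 = -7 + 27 = 20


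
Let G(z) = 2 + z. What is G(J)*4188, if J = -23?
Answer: -87948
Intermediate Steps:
G(J)*4188 = (2 - 23)*4188 = -21*4188 = -87948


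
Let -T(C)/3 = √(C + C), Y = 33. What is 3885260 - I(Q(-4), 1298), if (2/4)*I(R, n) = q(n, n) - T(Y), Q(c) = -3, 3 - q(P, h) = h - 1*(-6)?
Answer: 3887862 - 6*√66 ≈ 3.8878e+6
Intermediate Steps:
q(P, h) = -3 - h (q(P, h) = 3 - (h - 1*(-6)) = 3 - (h + 6) = 3 - (6 + h) = 3 + (-6 - h) = -3 - h)
T(C) = -3*√2*√C (T(C) = -3*√(C + C) = -3*√2*√C)
I(R, n) = -6 - 2*n + 6*√66 (I(R, n) = 2*((-3 - n) - (-3)*√2*√33) = 2*((-3 - n) - (-3)*√66) = 2*((-3 - n) + 3*√66) = 2*(-3 - n + 3*√66) = -6 - 2*n + 6*√66)
3885260 - I(Q(-4), 1298) = 3885260 - (-6 - 2*1298 + 6*√66) = 3885260 - (-6 - 2596 + 6*√66) = 3885260 - (-2602 + 6*√66) = 3885260 + (2602 - 6*√66) = 3887862 - 6*√66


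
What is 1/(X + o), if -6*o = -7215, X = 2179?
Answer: 2/6763 ≈ 0.00029573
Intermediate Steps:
o = 2405/2 (o = -⅙*(-7215) = 2405/2 ≈ 1202.5)
1/(X + o) = 1/(2179 + 2405/2) = 1/(6763/2) = 2/6763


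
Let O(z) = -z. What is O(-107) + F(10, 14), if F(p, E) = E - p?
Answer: 111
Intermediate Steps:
O(-107) + F(10, 14) = -1*(-107) + (14 - 1*10) = 107 + (14 - 10) = 107 + 4 = 111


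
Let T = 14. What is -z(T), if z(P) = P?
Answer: -14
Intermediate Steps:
-z(T) = -1*14 = -14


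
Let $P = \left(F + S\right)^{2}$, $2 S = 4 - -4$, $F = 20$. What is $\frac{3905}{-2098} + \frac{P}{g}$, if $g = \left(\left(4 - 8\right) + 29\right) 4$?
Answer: $\frac{204487}{52450} \approx 3.8987$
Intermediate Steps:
$S = 4$ ($S = \frac{4 - -4}{2} = \frac{4 + 4}{2} = \frac{1}{2} \cdot 8 = 4$)
$P = 576$ ($P = \left(20 + 4\right)^{2} = 24^{2} = 576$)
$g = 100$ ($g = \left(-4 + 29\right) 4 = 25 \cdot 4 = 100$)
$\frac{3905}{-2098} + \frac{P}{g} = \frac{3905}{-2098} + \frac{576}{100} = 3905 \left(- \frac{1}{2098}\right) + 576 \cdot \frac{1}{100} = - \frac{3905}{2098} + \frac{144}{25} = \frac{204487}{52450}$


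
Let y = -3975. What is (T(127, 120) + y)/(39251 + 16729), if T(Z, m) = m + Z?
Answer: -932/13995 ≈ -0.066595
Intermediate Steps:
T(Z, m) = Z + m
(T(127, 120) + y)/(39251 + 16729) = ((127 + 120) - 3975)/(39251 + 16729) = (247 - 3975)/55980 = -3728*1/55980 = -932/13995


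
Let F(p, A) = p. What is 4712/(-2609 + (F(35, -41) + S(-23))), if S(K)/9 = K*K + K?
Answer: 1178/495 ≈ 2.3798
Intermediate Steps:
S(K) = 9*K + 9*K² (S(K) = 9*(K*K + K) = 9*(K² + K) = 9*(K + K²) = 9*K + 9*K²)
4712/(-2609 + (F(35, -41) + S(-23))) = 4712/(-2609 + (35 + 9*(-23)*(1 - 23))) = 4712/(-2609 + (35 + 9*(-23)*(-22))) = 4712/(-2609 + (35 + 4554)) = 4712/(-2609 + 4589) = 4712/1980 = 4712*(1/1980) = 1178/495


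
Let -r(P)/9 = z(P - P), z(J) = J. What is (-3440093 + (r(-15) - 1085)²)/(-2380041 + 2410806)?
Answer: -2262868/30765 ≈ -73.553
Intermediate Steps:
r(P) = 0 (r(P) = -9*(P - P) = -9*0 = 0)
(-3440093 + (r(-15) - 1085)²)/(-2380041 + 2410806) = (-3440093 + (0 - 1085)²)/(-2380041 + 2410806) = (-3440093 + (-1085)²)/30765 = (-3440093 + 1177225)*(1/30765) = -2262868*1/30765 = -2262868/30765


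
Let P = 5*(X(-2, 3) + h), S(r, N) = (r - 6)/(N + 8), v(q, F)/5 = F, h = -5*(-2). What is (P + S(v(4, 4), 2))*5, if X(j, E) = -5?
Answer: 132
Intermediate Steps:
h = 10
v(q, F) = 5*F
S(r, N) = (-6 + r)/(8 + N)
P = 25 (P = 5*(-5 + 10) = 5*5 = 25)
(P + S(v(4, 4), 2))*5 = (25 + (-6 + 5*4)/(8 + 2))*5 = (25 + (-6 + 20)/10)*5 = (25 + (⅒)*14)*5 = (25 + 7/5)*5 = (132/5)*5 = 132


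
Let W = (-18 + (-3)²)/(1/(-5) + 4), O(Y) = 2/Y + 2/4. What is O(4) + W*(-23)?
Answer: 1054/19 ≈ 55.474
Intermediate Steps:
O(Y) = ½ + 2/Y (O(Y) = 2/Y + 2*(¼) = 2/Y + ½ = ½ + 2/Y)
W = -45/19 (W = (-18 + 9)/(-⅕ + 4) = -9/19/5 = -9*5/19 = -45/19 ≈ -2.3684)
O(4) + W*(-23) = (½)*(4 + 4)/4 - 45/19*(-23) = (½)*(¼)*8 + 1035/19 = 1 + 1035/19 = 1054/19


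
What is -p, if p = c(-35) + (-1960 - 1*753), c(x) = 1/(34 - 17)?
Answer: 46120/17 ≈ 2712.9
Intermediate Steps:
c(x) = 1/17
p = -46120/17 (p = 1/17 + (-1960 - 1*753) = 1/17 + (-1960 - 753) = 1/17 - 2713 = -46120/17 ≈ -2712.9)
-p = -1*(-46120/17) = 46120/17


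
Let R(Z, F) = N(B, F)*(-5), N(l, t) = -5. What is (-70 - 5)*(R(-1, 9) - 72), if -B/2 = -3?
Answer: 3525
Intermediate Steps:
B = 6 (B = -2*(-3) = 6)
R(Z, F) = 25 (R(Z, F) = -5*(-5) = 25)
(-70 - 5)*(R(-1, 9) - 72) = (-70 - 5)*(25 - 72) = -75*(-47) = 3525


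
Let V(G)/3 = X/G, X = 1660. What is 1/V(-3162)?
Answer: -527/830 ≈ -0.63494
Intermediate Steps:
V(G) = 4980/G (V(G) = 3*(1660/G) = 4980/G)
1/V(-3162) = 1/(4980/(-3162)) = 1/(4980*(-1/3162)) = 1/(-830/527) = -527/830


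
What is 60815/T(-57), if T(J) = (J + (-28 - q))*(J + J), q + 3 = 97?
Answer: 60815/20406 ≈ 2.9803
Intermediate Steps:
q = 94 (q = -3 + 97 = 94)
T(J) = 2*J*(-122 + J) (T(J) = (J + (-28 - 1*94))*(J + J) = (J + (-28 - 94))*(2*J) = (J - 122)*(2*J) = (-122 + J)*(2*J) = 2*J*(-122 + J))
60815/T(-57) = 60815/((2*(-57)*(-122 - 57))) = 60815/((2*(-57)*(-179))) = 60815/20406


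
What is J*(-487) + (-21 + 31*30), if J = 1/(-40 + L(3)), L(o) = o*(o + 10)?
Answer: 1396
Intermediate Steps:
L(o) = o*(10 + o)
J = -1 (J = 1/(-40 + 3*(10 + 3)) = 1/(-40 + 3*13) = 1/(-40 + 39) = 1/(-1) = -1)
J*(-487) + (-21 + 31*30) = -1*(-487) + (-21 + 31*30) = 487 + (-21 + 930) = 487 + 909 = 1396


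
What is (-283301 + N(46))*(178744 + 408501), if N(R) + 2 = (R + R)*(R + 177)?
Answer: -154320351815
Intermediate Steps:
N(R) = -2 + 2*R*(177 + R) (N(R) = -2 + (R + R)*(R + 177) = -2 + (2*R)*(177 + R) = -2 + 2*R*(177 + R))
(-283301 + N(46))*(178744 + 408501) = (-283301 + (-2 + 2*46**2 + 354*46))*(178744 + 408501) = (-283301 + (-2 + 2*2116 + 16284))*587245 = (-283301 + (-2 + 4232 + 16284))*587245 = (-283301 + 20514)*587245 = -262787*587245 = -154320351815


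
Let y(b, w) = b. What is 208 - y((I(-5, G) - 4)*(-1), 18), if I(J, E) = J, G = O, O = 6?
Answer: 199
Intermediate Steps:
G = 6
208 - y((I(-5, G) - 4)*(-1), 18) = 208 - (-5 - 4)*(-1) = 208 - (-9)*(-1) = 208 - 1*9 = 208 - 9 = 199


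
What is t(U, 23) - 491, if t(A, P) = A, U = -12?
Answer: -503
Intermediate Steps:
t(U, 23) - 491 = -12 - 491 = -503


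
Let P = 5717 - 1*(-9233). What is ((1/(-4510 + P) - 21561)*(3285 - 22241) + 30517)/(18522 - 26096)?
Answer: -1066813569391/19768140 ≈ -53966.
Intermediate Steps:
P = 14950 (P = 5717 + 9233 = 14950)
((1/(-4510 + P) - 21561)*(3285 - 22241) + 30517)/(18522 - 26096) = ((1/(-4510 + 14950) - 21561)*(3285 - 22241) + 30517)/(18522 - 26096) = ((1/10440 - 21561)*(-18956) + 30517)/(-7574) = ((1/10440 - 21561)*(-18956) + 30517)*(-1/7574) = (-225096839/10440*(-18956) + 30517)*(-1/7574) = (1066733920021/2610 + 30517)*(-1/7574) = (1066813569391/2610)*(-1/7574) = -1066813569391/19768140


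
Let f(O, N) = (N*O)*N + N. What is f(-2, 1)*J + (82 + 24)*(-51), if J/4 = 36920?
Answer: -153086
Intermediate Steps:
f(O, N) = N + O*N² (f(O, N) = O*N² + N = N + O*N²)
J = 147680 (J = 4*36920 = 147680)
f(-2, 1)*J + (82 + 24)*(-51) = (1*(1 + 1*(-2)))*147680 + (82 + 24)*(-51) = (1*(1 - 2))*147680 + 106*(-51) = (1*(-1))*147680 - 5406 = -1*147680 - 5406 = -147680 - 5406 = -153086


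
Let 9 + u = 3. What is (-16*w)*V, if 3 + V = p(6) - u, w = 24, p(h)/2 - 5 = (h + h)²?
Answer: -115584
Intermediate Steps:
p(h) = 10 + 8*h² (p(h) = 10 + 2*(h + h)² = 10 + 2*(2*h)² = 10 + 2*(4*h²) = 10 + 8*h²)
u = -6 (u = -9 + 3 = -6)
V = 301 (V = -3 + ((10 + 8*6²) - 1*(-6)) = -3 + ((10 + 8*36) + 6) = -3 + ((10 + 288) + 6) = -3 + (298 + 6) = -3 + 304 = 301)
(-16*w)*V = -16*24*301 = -384*301 = -115584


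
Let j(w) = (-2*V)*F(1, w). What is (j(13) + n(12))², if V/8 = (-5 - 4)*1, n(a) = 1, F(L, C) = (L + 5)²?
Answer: 26884225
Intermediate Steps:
F(L, C) = (5 + L)²
V = -72 (V = 8*((-5 - 4)*1) = 8*(-9*1) = 8*(-9) = -72)
j(w) = 5184 (j(w) = (-2*(-72))*(5 + 1)² = 144*6² = 144*36 = 5184)
(j(13) + n(12))² = (5184 + 1)² = 5185² = 26884225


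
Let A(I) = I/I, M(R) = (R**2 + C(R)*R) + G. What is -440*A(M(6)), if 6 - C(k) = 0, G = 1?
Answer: -440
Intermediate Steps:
C(k) = 6 (C(k) = 6 - 1*0 = 6 + 0 = 6)
M(R) = 1 + R**2 + 6*R (M(R) = (R**2 + 6*R) + 1 = 1 + R**2 + 6*R)
A(I) = 1
-440*A(M(6)) = -440*1 = -440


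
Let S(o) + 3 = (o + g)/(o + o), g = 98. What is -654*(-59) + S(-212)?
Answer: 8179653/212 ≈ 38583.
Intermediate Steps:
S(o) = -3 + (98 + o)/(2*o) (S(o) = -3 + (o + 98)/(o + o) = -3 + (98 + o)/((2*o)) = -3 + (98 + o)*(1/(2*o)) = -3 + (98 + o)/(2*o))
-654*(-59) + S(-212) = -654*(-59) + (-5/2 + 49/(-212)) = 38586 + (-5/2 + 49*(-1/212)) = 38586 + (-5/2 - 49/212) = 38586 - 579/212 = 8179653/212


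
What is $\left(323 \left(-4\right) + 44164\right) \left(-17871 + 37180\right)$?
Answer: $827815448$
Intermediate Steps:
$\left(323 \left(-4\right) + 44164\right) \left(-17871 + 37180\right) = \left(-1292 + 44164\right) 19309 = 42872 \cdot 19309 = 827815448$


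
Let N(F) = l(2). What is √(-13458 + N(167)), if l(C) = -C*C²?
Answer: I*√13466 ≈ 116.04*I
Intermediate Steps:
l(C) = -C³
N(F) = -8 (N(F) = -1*2³ = -1*8 = -8)
√(-13458 + N(167)) = √(-13458 - 8) = √(-13466) = I*√13466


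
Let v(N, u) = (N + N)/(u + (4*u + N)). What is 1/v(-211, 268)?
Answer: -1129/422 ≈ -2.6754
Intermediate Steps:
v(N, u) = 2*N/(N + 5*u) (v(N, u) = (2*N)/(u + (N + 4*u)) = (2*N)/(N + 5*u) = 2*N/(N + 5*u))
1/v(-211, 268) = 1/(2*(-211)/(-211 + 5*268)) = 1/(2*(-211)/(-211 + 1340)) = 1/(2*(-211)/1129) = 1/(2*(-211)*(1/1129)) = 1/(-422/1129) = -1129/422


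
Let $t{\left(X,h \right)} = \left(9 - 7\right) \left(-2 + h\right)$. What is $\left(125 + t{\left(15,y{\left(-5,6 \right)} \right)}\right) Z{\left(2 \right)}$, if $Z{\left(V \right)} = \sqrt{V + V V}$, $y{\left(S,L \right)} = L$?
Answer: $133 \sqrt{6} \approx 325.78$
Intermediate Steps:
$t{\left(X,h \right)} = -4 + 2 h$ ($t{\left(X,h \right)} = 2 \left(-2 + h\right) = -4 + 2 h$)
$Z{\left(V \right)} = \sqrt{V + V^{2}}$
$\left(125 + t{\left(15,y{\left(-5,6 \right)} \right)}\right) Z{\left(2 \right)} = \left(125 + \left(-4 + 2 \cdot 6\right)\right) \sqrt{2 \left(1 + 2\right)} = \left(125 + \left(-4 + 12\right)\right) \sqrt{2 \cdot 3} = \left(125 + 8\right) \sqrt{6} = 133 \sqrt{6}$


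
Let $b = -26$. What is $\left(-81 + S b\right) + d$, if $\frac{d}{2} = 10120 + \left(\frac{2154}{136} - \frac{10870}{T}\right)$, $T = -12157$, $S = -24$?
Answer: $\frac{8604235903}{413338} \approx 20816.0$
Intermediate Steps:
$d = \frac{8379793369}{413338}$ ($d = 2 \left(10120 + \left(\frac{2154}{136} - \frac{10870}{-12157}\right)\right) = 2 \left(10120 + \left(2154 \cdot \frac{1}{136} - - \frac{10870}{12157}\right)\right) = 2 \left(10120 + \left(\frac{1077}{68} + \frac{10870}{12157}\right)\right) = 2 \left(10120 + \frac{13832249}{826676}\right) = 2 \cdot \frac{8379793369}{826676} = \frac{8379793369}{413338} \approx 20273.0$)
$\left(-81 + S b\right) + d = \left(-81 - -624\right) + \frac{8379793369}{413338} = \left(-81 + 624\right) + \frac{8379793369}{413338} = 543 + \frac{8379793369}{413338} = \frac{8604235903}{413338}$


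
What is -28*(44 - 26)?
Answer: -504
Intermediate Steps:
-28*(44 - 26) = -28*18 = -504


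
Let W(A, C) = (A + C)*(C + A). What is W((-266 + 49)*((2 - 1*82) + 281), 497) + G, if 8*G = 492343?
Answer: 14875167543/8 ≈ 1.8594e+9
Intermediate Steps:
G = 492343/8 (G = (⅛)*492343 = 492343/8 ≈ 61543.)
W(A, C) = (A + C)² (W(A, C) = (A + C)*(A + C) = (A + C)²)
W((-266 + 49)*((2 - 1*82) + 281), 497) + G = ((-266 + 49)*((2 - 1*82) + 281) + 497)² + 492343/8 = (-217*((2 - 82) + 281) + 497)² + 492343/8 = (-217*(-80 + 281) + 497)² + 492343/8 = (-217*201 + 497)² + 492343/8 = (-43617 + 497)² + 492343/8 = (-43120)² + 492343/8 = 1859334400 + 492343/8 = 14875167543/8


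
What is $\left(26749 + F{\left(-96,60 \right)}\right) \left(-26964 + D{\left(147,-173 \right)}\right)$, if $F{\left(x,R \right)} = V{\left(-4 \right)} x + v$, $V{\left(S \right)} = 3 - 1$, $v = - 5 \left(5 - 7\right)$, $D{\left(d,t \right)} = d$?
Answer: $-712447239$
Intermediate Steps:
$v = 10$ ($v = \left(-5\right) \left(-2\right) = 10$)
$V{\left(S \right)} = 2$ ($V{\left(S \right)} = 3 - 1 = 2$)
$F{\left(x,R \right)} = 10 + 2 x$ ($F{\left(x,R \right)} = 2 x + 10 = 10 + 2 x$)
$\left(26749 + F{\left(-96,60 \right)}\right) \left(-26964 + D{\left(147,-173 \right)}\right) = \left(26749 + \left(10 + 2 \left(-96\right)\right)\right) \left(-26964 + 147\right) = \left(26749 + \left(10 - 192\right)\right) \left(-26817\right) = \left(26749 - 182\right) \left(-26817\right) = 26567 \left(-26817\right) = -712447239$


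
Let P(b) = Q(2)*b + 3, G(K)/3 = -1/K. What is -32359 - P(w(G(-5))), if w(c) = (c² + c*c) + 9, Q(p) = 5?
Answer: -162053/5 ≈ -32411.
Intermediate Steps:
G(K) = -3/K (G(K) = 3*(-1/K) = -3/K)
w(c) = 9 + 2*c² (w(c) = (c² + c²) + 9 = 2*c² + 9 = 9 + 2*c²)
P(b) = 3 + 5*b (P(b) = 5*b + 3 = 3 + 5*b)
-32359 - P(w(G(-5))) = -32359 - (3 + 5*(9 + 2*(-3/(-5))²)) = -32359 - (3 + 5*(9 + 2*(-3*(-⅕))²)) = -32359 - (3 + 5*(9 + 2*(⅗)²)) = -32359 - (3 + 5*(9 + 2*(9/25))) = -32359 - (3 + 5*(9 + 18/25)) = -32359 - (3 + 5*(243/25)) = -32359 - (3 + 243/5) = -32359 - 1*258/5 = -32359 - 258/5 = -162053/5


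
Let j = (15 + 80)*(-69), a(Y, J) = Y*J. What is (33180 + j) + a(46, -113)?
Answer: 21427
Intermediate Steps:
a(Y, J) = J*Y
j = -6555 (j = 95*(-69) = -6555)
(33180 + j) + a(46, -113) = (33180 - 6555) - 113*46 = 26625 - 5198 = 21427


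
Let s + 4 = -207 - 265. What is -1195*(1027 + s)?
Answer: -658445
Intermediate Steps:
s = -476 (s = -4 + (-207 - 265) = -4 - 472 = -476)
-1195*(1027 + s) = -1195*(1027 - 476) = -1195*551 = -658445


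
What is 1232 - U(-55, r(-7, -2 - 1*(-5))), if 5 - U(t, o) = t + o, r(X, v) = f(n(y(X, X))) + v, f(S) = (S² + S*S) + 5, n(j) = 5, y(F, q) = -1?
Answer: 1230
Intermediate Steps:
f(S) = 5 + 2*S² (f(S) = (S² + S²) + 5 = 2*S² + 5 = 5 + 2*S²)
r(X, v) = 55 + v (r(X, v) = (5 + 2*5²) + v = (5 + 2*25) + v = (5 + 50) + v = 55 + v)
U(t, o) = 5 - o - t (U(t, o) = 5 - (t + o) = 5 - (o + t) = 5 + (-o - t) = 5 - o - t)
1232 - U(-55, r(-7, -2 - 1*(-5))) = 1232 - (5 - (55 + (-2 - 1*(-5))) - 1*(-55)) = 1232 - (5 - (55 + (-2 + 5)) + 55) = 1232 - (5 - (55 + 3) + 55) = 1232 - (5 - 1*58 + 55) = 1232 - (5 - 58 + 55) = 1232 - 1*2 = 1232 - 2 = 1230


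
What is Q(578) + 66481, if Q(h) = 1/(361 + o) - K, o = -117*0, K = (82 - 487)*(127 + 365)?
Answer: 95932502/361 ≈ 2.6574e+5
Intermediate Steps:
K = -199260 (K = -405*492 = -199260)
o = 0
Q(h) = 71932861/361 (Q(h) = 1/(361 + 0) - 1*(-199260) = 1/361 + 199260 = 71932861/361)
Q(578) + 66481 = 71932861/361 + 66481 = 95932502/361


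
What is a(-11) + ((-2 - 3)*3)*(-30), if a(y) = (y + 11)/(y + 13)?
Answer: 450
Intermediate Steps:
a(y) = (11 + y)/(13 + y)
a(-11) + ((-2 - 3)*3)*(-30) = (11 - 11)/(13 - 11) + ((-2 - 3)*3)*(-30) = 0/2 - 5*3*(-30) = (½)*0 - 15*(-30) = 0 + 450 = 450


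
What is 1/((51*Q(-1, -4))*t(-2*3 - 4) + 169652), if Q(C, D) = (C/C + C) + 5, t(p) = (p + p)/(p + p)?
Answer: 1/169907 ≈ 5.8856e-6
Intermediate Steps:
t(p) = 1 (t(p) = (2*p)/((2*p)) = (2*p)*(1/(2*p)) = 1)
Q(C, D) = 6 + C (Q(C, D) = (1 + C) + 5 = 6 + C)
1/((51*Q(-1, -4))*t(-2*3 - 4) + 169652) = 1/((51*(6 - 1))*1 + 169652) = 1/((51*5)*1 + 169652) = 1/(255*1 + 169652) = 1/(255 + 169652) = 1/169907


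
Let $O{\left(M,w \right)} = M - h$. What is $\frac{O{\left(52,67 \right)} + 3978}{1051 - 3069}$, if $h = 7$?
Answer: $- \frac{4023}{2018} \approx -1.9936$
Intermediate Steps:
$O{\left(M,w \right)} = -7 + M$ ($O{\left(M,w \right)} = M - 7 = -7 + M$)
$\frac{O{\left(52,67 \right)} + 3978}{1051 - 3069} = \frac{\left(-7 + 52\right) + 3978}{1051 - 3069} = \frac{45 + 3978}{-2018} = 4023 \left(- \frac{1}{2018}\right) = - \frac{4023}{2018}$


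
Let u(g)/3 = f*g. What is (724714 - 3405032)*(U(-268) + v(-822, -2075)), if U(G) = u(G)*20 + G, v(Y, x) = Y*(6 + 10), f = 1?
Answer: 79069381000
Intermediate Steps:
v(Y, x) = 16*Y (v(Y, x) = Y*16 = 16*Y)
u(g) = 3*g (u(g) = 3*(1*g) = 3*g)
U(G) = 61*G (U(G) = (3*G)*20 + G = 60*G + G = 61*G)
(724714 - 3405032)*(U(-268) + v(-822, -2075)) = (724714 - 3405032)*(61*(-268) + 16*(-822)) = -2680318*(-16348 - 13152) = -2680318*(-29500) = 79069381000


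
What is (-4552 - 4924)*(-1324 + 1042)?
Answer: 2672232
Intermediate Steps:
(-4552 - 4924)*(-1324 + 1042) = -9476*(-282) = 2672232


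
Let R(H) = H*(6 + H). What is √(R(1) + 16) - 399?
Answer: -399 + √23 ≈ -394.20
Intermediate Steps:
√(R(1) + 16) - 399 = √(1*(6 + 1) + 16) - 399 = √(1*7 + 16) - 399 = √(7 + 16) - 399 = √23 - 399 = -399 + √23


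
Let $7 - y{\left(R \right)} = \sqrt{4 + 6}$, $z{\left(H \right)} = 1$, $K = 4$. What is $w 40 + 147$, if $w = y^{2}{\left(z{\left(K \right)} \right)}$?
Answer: $2507 - 560 \sqrt{10} \approx 736.13$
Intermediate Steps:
$y{\left(R \right)} = 7 - \sqrt{10}$ ($y{\left(R \right)} = 7 - \sqrt{4 + 6} = 7 - \sqrt{10}$)
$w = \left(7 - \sqrt{10}\right)^{2} \approx 14.728$
$w 40 + 147 = \left(7 - \sqrt{10}\right)^{2} \cdot 40 + 147 = 40 \left(7 - \sqrt{10}\right)^{2} + 147 = 147 + 40 \left(7 - \sqrt{10}\right)^{2}$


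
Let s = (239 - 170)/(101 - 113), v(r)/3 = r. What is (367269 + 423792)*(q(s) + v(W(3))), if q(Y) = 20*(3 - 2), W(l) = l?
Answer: 22940769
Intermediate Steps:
v(r) = 3*r
s = -23/4 (s = 69/(-12) = 69*(-1/12) = -23/4 ≈ -5.7500)
q(Y) = 20 (q(Y) = 20*1 = 20)
(367269 + 423792)*(q(s) + v(W(3))) = (367269 + 423792)*(20 + 3*3) = 791061*(20 + 9) = 791061*29 = 22940769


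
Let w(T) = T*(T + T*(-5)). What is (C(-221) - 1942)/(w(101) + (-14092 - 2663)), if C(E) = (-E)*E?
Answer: 50783/57559 ≈ 0.88228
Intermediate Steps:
C(E) = -E²
w(T) = -4*T² (w(T) = T*(T - 5*T) = T*(-4*T) = -4*T²)
(C(-221) - 1942)/(w(101) + (-14092 - 2663)) = (-1*(-221)² - 1942)/(-4*101² + (-14092 - 2663)) = (-1*48841 - 1942)/(-4*10201 - 16755) = (-48841 - 1942)/(-40804 - 16755) = -50783/(-57559) = -50783*(-1/57559) = 50783/57559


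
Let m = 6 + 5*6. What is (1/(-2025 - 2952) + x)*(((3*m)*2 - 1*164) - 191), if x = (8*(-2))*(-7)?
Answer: -77481797/4977 ≈ -15568.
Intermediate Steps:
m = 36 (m = 6 + 30 = 36)
x = 112 (x = -16*(-7) = 112)
(1/(-2025 - 2952) + x)*(((3*m)*2 - 1*164) - 191) = (1/(-2025 - 2952) + 112)*(((3*36)*2 - 1*164) - 191) = (1/(-4977) + 112)*((108*2 - 164) - 191) = (-1/4977 + 112)*((216 - 164) - 191) = 557423*(52 - 191)/4977 = (557423/4977)*(-139) = -77481797/4977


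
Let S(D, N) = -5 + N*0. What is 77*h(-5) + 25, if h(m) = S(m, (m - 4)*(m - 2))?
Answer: -360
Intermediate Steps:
S(D, N) = -5 (S(D, N) = -5 + 0 = -5)
h(m) = -5
77*h(-5) + 25 = 77*(-5) + 25 = -385 + 25 = -360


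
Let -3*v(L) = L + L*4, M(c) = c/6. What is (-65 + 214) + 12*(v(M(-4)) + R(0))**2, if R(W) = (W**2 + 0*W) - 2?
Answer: 4279/27 ≈ 158.48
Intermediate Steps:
M(c) = c/6 (M(c) = c*(1/6) = c/6)
R(W) = -2 + W**2 (R(W) = (W**2 + 0) - 2 = W**2 - 2 = -2 + W**2)
v(L) = -5*L/3 (v(L) = -(L + L*4)/3 = -(L + 4*L)/3 = -5*L/3)
(-65 + 214) + 12*(v(M(-4)) + R(0))**2 = (-65 + 214) + 12*(-5*(-4)/18 + (-2 + 0**2))**2 = 149 + 12*(-5/3*(-2/3) + (-2 + 0))**2 = 149 + 12*(10/9 - 2)**2 = 149 + 12*(-8/9)**2 = 149 + 12*(64/81) = 149 + 256/27 = 4279/27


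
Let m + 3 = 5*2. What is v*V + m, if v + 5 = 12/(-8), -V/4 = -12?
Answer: -305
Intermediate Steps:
m = 7 (m = -3 + 5*2 = -3 + 10 = 7)
V = 48 (V = -4*(-12) = 48)
v = -13/2 (v = -5 + 12/(-8) = -5 + 12*(-⅛) = -5 - 3/2 = -13/2 ≈ -6.5000)
v*V + m = -13/2*48 + 7 = -312 + 7 = -305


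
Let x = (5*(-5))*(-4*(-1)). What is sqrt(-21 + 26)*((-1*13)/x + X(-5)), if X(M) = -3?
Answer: -287*sqrt(5)/100 ≈ -6.4175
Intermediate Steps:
x = -100 (x = -25*4 = -100)
sqrt(-21 + 26)*((-1*13)/x + X(-5)) = sqrt(-21 + 26)*(-1*13/(-100) - 3) = sqrt(5)*(-13*(-1/100) - 3) = sqrt(5)*(13/100 - 3) = sqrt(5)*(-287/100) = -287*sqrt(5)/100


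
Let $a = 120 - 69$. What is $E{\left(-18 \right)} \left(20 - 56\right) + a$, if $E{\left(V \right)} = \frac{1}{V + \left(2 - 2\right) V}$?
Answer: $53$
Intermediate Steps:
$E{\left(V \right)} = \frac{1}{V}$ ($E{\left(V \right)} = \frac{1}{V + 0 V} = \frac{1}{V + 0} = \frac{1}{V}$)
$a = 51$ ($a = 120 - 69 = 51$)
$E{\left(-18 \right)} \left(20 - 56\right) + a = \frac{20 - 56}{-18} + 51 = \left(- \frac{1}{18}\right) \left(-36\right) + 51 = 2 + 51 = 53$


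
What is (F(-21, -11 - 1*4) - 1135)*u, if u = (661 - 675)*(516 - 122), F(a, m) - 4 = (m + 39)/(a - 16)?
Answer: 230960436/37 ≈ 6.2422e+6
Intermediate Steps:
F(a, m) = 4 + (39 + m)/(-16 + a) (F(a, m) = 4 + (m + 39)/(a - 16) = 4 + (39 + m)/(-16 + a))
u = -5516 (u = -14*394 = -5516)
(F(-21, -11 - 1*4) - 1135)*u = ((-25 + (-11 - 1*4) + 4*(-21))/(-16 - 21) - 1135)*(-5516) = ((-25 + (-11 - 4) - 84)/(-37) - 1135)*(-5516) = (-(-25 - 15 - 84)/37 - 1135)*(-5516) = (-1/37*(-124) - 1135)*(-5516) = (124/37 - 1135)*(-5516) = -41871/37*(-5516) = 230960436/37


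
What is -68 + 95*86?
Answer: 8102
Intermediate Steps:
-68 + 95*86 = -68 + 8170 = 8102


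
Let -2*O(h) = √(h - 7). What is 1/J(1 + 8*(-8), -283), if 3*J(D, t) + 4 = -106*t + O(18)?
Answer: 359928/3598560133 + 6*√11/3598560133 ≈ 0.00010003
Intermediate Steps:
O(h) = -√(-7 + h)/2 (O(h) = -√(h - 7)/2 = -√(-7 + h)/2)
J(D, t) = -4/3 - 106*t/3 - √11/6 (J(D, t) = -4/3 + (-106*t - √(-7 + 18)/2)/3 = -4/3 + (-106*t - √11/2)/3 = -4/3 + (-106*t/3 - √11/6) = -4/3 - 106*t/3 - √11/6)
1/J(1 + 8*(-8), -283) = 1/(-4/3 - 106/3*(-283) - √11/6) = 1/(-4/3 + 29998/3 - √11/6) = 1/(9998 - √11/6)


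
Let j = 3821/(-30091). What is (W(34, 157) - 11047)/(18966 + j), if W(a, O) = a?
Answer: -331392183/570702085 ≈ -0.58067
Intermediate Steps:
j = -3821/30091 (j = 3821*(-1/30091) = -3821/30091 ≈ -0.12698)
(W(34, 157) - 11047)/(18966 + j) = (34 - 11047)/(18966 - 3821/30091) = -11013/570702085/30091 = -11013*30091/570702085 = -331392183/570702085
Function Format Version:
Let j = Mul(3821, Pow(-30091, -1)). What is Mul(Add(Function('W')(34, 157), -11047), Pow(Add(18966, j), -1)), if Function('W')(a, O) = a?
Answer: Rational(-331392183, 570702085) ≈ -0.58067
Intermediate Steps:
j = Rational(-3821, 30091) (j = Mul(3821, Rational(-1, 30091)) = Rational(-3821, 30091) ≈ -0.12698)
Mul(Add(Function('W')(34, 157), -11047), Pow(Add(18966, j), -1)) = Mul(Add(34, -11047), Pow(Add(18966, Rational(-3821, 30091)), -1)) = Mul(-11013, Pow(Rational(570702085, 30091), -1)) = Mul(-11013, Rational(30091, 570702085)) = Rational(-331392183, 570702085)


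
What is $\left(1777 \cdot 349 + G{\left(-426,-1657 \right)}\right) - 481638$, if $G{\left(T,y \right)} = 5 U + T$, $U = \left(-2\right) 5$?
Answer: $138059$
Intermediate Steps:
$U = -10$
$G{\left(T,y \right)} = -50 + T$ ($G{\left(T,y \right)} = 5 \left(-10\right) + T = -50 + T$)
$\left(1777 \cdot 349 + G{\left(-426,-1657 \right)}\right) - 481638 = \left(1777 \cdot 349 - 476\right) - 481638 = \left(620173 - 476\right) - 481638 = 619697 - 481638 = 138059$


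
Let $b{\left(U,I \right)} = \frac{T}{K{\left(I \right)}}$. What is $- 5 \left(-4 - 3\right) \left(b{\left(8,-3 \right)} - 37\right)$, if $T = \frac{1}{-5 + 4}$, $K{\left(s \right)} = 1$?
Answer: $-1330$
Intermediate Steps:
$T = -1$ ($T = \frac{1}{-1} = -1$)
$b{\left(U,I \right)} = -1$ ($b{\left(U,I \right)} = - 1^{-1} = \left(-1\right) 1 = -1$)
$- 5 \left(-4 - 3\right) \left(b{\left(8,-3 \right)} - 37\right) = - 5 \left(-4 - 3\right) \left(-1 - 37\right) = \left(-5\right) \left(-7\right) \left(-38\right) = 35 \left(-38\right) = -1330$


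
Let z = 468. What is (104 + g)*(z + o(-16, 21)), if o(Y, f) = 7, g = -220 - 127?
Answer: -115425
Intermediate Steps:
g = -347
(104 + g)*(z + o(-16, 21)) = (104 - 347)*(468 + 7) = -243*475 = -115425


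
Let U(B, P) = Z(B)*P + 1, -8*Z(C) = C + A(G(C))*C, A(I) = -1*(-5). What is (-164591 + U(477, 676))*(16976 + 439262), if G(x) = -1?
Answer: -185428354102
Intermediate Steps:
A(I) = 5
Z(C) = -3*C/4 (Z(C) = -(C + 5*C)/8 = -3*C/4)
U(B, P) = 1 - 3*B*P/4 (U(B, P) = (-3*B/4)*P + 1 = -3*B*P/4 + 1 = 1 - 3*B*P/4)
(-164591 + U(477, 676))*(16976 + 439262) = (-164591 + (1 - ¾*477*676))*(16976 + 439262) = (-164591 + (1 - 241839))*456238 = (-164591 - 241838)*456238 = -406429*456238 = -185428354102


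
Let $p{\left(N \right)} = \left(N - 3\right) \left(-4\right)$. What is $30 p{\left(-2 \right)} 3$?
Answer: $1800$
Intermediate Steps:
$p{\left(N \right)} = 12 - 4 N$ ($p{\left(N \right)} = \left(-3 + N\right) \left(-4\right) = 12 - 4 N$)
$30 p{\left(-2 \right)} 3 = 30 \left(12 - -8\right) 3 = 30 \left(12 + 8\right) 3 = 30 \cdot 20 \cdot 3 = 600 \cdot 3 = 1800$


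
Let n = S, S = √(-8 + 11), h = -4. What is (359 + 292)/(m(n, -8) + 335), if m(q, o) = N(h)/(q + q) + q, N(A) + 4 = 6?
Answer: 654255/336659 - 2604*√3/336659 ≈ 1.9300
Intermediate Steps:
N(A) = 2 (N(A) = -4 + 6 = 2)
S = √3 ≈ 1.7320
n = √3 ≈ 1.7320
m(q, o) = q + 1/q (m(q, o) = 2/(q + q) + q = 2/(2*q) + q = (1/(2*q))*2 + q = 1/q + q = q + 1/q)
(359 + 292)/(m(n, -8) + 335) = (359 + 292)/((√3 + 1/(√3)) + 335) = 651/((√3 + √3/3) + 335) = 651/(4*√3/3 + 335) = 651/(335 + 4*√3/3)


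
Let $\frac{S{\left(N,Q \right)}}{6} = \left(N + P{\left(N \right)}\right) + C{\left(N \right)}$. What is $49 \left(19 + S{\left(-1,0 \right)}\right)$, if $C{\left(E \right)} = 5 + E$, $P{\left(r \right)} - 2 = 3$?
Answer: $3283$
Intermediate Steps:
$P{\left(r \right)} = 5$ ($P{\left(r \right)} = 2 + 3 = 5$)
$S{\left(N,Q \right)} = 60 + 12 N$ ($S{\left(N,Q \right)} = 6 \left(\left(N + 5\right) + \left(5 + N\right)\right) = 6 \left(\left(5 + N\right) + \left(5 + N\right)\right) = 6 \left(10 + 2 N\right) = 60 + 12 N$)
$49 \left(19 + S{\left(-1,0 \right)}\right) = 49 \left(19 + \left(60 + 12 \left(-1\right)\right)\right) = 49 \left(19 + \left(60 - 12\right)\right) = 49 \left(19 + 48\right) = 49 \cdot 67 = 3283$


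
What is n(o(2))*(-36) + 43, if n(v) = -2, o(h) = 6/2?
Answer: 115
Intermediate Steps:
o(h) = 3 (o(h) = 6*(½) = 3)
n(o(2))*(-36) + 43 = -2*(-36) + 43 = 72 + 43 = 115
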